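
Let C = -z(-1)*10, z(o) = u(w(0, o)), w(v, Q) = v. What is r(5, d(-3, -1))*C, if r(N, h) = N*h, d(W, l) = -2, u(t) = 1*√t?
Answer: 0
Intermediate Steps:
u(t) = √t
z(o) = 0 (z(o) = √0 = 0)
C = 0 (C = -1*0*10 = 0*10 = 0)
r(5, d(-3, -1))*C = (5*(-2))*0 = -10*0 = 0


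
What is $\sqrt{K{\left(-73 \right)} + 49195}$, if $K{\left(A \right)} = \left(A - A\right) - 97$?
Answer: $7 \sqrt{1002} \approx 221.58$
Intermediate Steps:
$K{\left(A \right)} = -97$ ($K{\left(A \right)} = 0 - 97 = -97$)
$\sqrt{K{\left(-73 \right)} + 49195} = \sqrt{-97 + 49195} = \sqrt{49098} = 7 \sqrt{1002}$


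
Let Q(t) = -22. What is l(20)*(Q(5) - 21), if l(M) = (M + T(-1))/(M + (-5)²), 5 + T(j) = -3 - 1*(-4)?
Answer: -688/45 ≈ -15.289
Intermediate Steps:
T(j) = -4 (T(j) = -5 + (-3 - 1*(-4)) = -5 + (-3 + 4) = -5 + 1 = -4)
l(M) = (-4 + M)/(25 + M) (l(M) = (M - 4)/(M + (-5)²) = (-4 + M)/(M + 25) = (-4 + M)/(25 + M))
l(20)*(Q(5) - 21) = ((-4 + 20)/(25 + 20))*(-22 - 21) = (16/45)*(-43) = -688/45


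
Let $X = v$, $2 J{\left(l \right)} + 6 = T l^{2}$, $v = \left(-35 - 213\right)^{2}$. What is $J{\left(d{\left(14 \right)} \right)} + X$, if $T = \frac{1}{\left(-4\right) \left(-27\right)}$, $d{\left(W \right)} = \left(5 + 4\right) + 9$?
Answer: $\frac{123005}{2} \approx 61503.0$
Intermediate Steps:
$d{\left(W \right)} = 18$ ($d{\left(W \right)} = 9 + 9 = 18$)
$T = \frac{1}{108} \approx 0.0092593$
$v = 61504$ ($v = \left(-248\right)^{2} = 61504$)
$J{\left(l \right)} = -3 + \frac{l^{2}}{216}$ ($J{\left(l \right)} = -3 + \frac{\frac{1}{108} l^{2}}{2} = -3 + \frac{l^{2}}{216}$)
$X = 61504$
$J{\left(d{\left(14 \right)} \right)} + X = \left(-3 + \frac{18^{2}}{216}\right) + 61504 = \left(-3 + \frac{1}{216} \cdot 324\right) + 61504 = \left(-3 + \frac{3}{2}\right) + 61504 = - \frac{3}{2} + 61504 = \frac{123005}{2}$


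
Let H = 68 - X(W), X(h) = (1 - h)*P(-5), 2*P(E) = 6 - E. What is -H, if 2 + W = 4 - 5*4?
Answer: 73/2 ≈ 36.500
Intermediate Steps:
P(E) = 3 - E/2 (P(E) = (6 - E)/2 = 3 - E/2)
W = -18 (W = -2 + (4 - 5*4) = -2 + (4 - 20) = -2 - 16 = -18)
X(h) = 11/2 - 11*h/2 (X(h) = (1 - h)*(3 - ½*(-5)) = (1 - h)*(3 + 5/2) = (1 - h)*(11/2) = 11/2 - 11*h/2)
H = -73/2 (H = 68 - (11/2 - 11/2*(-18)) = 68 - (11/2 + 99) = 68 - 1*209/2 = 68 - 209/2 = -73/2 ≈ -36.500)
-H = -1*(-73/2) = 73/2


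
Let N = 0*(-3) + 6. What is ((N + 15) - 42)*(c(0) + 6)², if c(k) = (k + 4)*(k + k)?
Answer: -756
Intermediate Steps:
c(k) = 2*k*(4 + k) (c(k) = (4 + k)*(2*k) = 2*k*(4 + k))
N = 6 (N = 0 + 6 = 6)
((N + 15) - 42)*(c(0) + 6)² = ((6 + 15) - 42)*(2*0*(4 + 0) + 6)² = (21 - 42)*(2*0*4 + 6)² = -21*(0 + 6)² = -21*6² = -21*36 = -756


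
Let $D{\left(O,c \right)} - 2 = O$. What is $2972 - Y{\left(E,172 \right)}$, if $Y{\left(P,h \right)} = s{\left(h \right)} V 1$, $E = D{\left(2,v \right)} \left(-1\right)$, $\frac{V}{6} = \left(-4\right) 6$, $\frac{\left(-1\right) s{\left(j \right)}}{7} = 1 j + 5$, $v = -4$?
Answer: $-175444$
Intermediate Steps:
$D{\left(O,c \right)} = 2 + O$
$s{\left(j \right)} = -35 - 7 j$ ($s{\left(j \right)} = - 7 \left(1 j + 5\right) = - 7 \left(j + 5\right) = - 7 \left(5 + j\right) = -35 - 7 j$)
$V = -144$ ($V = 6 \left(\left(-4\right) 6\right) = 6 \left(-24\right) = -144$)
$E = -4$ ($E = \left(2 + 2\right) \left(-1\right) = 4 \left(-1\right) = -4$)
$Y{\left(P,h \right)} = 5040 + 1008 h$ ($Y{\left(P,h \right)} = \left(-35 - 7 h\right) \left(-144\right) 1 = \left(5040 + 1008 h\right) 1 = 5040 + 1008 h$)
$2972 - Y{\left(E,172 \right)} = 2972 - \left(5040 + 1008 \cdot 172\right) = 2972 - \left(5040 + 173376\right) = 2972 - 178416 = -175444$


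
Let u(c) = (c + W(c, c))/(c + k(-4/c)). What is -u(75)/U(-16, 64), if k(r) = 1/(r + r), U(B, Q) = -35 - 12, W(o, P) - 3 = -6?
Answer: 192/8225 ≈ 0.023343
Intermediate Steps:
W(o, P) = -3 (W(o, P) = 3 - 6 = -3)
U(B, Q) = -47
k(r) = 1/(2*r)
u(c) = 8*(-3 + c)/(7*c) (u(c) = (c - 3)/(c + 1/(2*((-4/c)))) = (-3 + c)/(c + (-c/4)/2) = (-3 + c)/(c - c/8) = (-3 + c)/((7*c/8)) = (-3 + c)*(8/(7*c)) = 8*(-3 + c)/(7*c))
-u(75)/U(-16, 64) = -(8/7)*(-3 + 75)/75/(-47) = -(8/7)*(1/75)*72*(-1)/47 = -192*(-1)/(175*47) = -1*(-192/8225) = 192/8225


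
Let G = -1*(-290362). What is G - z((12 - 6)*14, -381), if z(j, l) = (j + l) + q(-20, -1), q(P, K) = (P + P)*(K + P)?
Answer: 289819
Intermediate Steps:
q(P, K) = 2*P*(K + P) (q(P, K) = (2*P)*(K + P) = 2*P*(K + P))
z(j, l) = 840 + j + l (z(j, l) = (j + l) + 2*(-20)*(-1 - 20) = (j + l) + 2*(-20)*(-21) = (j + l) + 840 = 840 + j + l)
G = 290362
G - z((12 - 6)*14, -381) = 290362 - (840 + (12 - 6)*14 - 381) = 290362 - (840 + 6*14 - 381) = 290362 - (840 + 84 - 381) = 290362 - 1*543 = 290362 - 543 = 289819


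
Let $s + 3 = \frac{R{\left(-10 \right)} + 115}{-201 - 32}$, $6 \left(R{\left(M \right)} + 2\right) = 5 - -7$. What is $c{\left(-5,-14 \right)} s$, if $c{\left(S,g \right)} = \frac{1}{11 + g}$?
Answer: $\frac{814}{699} \approx 1.1645$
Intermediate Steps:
$R{\left(M \right)} = 0$ ($R{\left(M \right)} = -2 + \frac{5 - -7}{6} = -2 + \frac{5 + 7}{6} = -2 + \frac{1}{6} \cdot 12 = -2 + 2 = 0$)
$s = - \frac{814}{233}$ ($s = -3 + \frac{0 + 115}{-201 - 32} = -3 + \frac{115}{-233} = -3 + 115 \left(- \frac{1}{233}\right) = -3 - \frac{115}{233} = - \frac{814}{233} \approx -3.4936$)
$c{\left(-5,-14 \right)} s = \frac{1}{11 - 14} \left(- \frac{814}{233}\right) = \frac{1}{-3} \left(- \frac{814}{233}\right) = \left(- \frac{1}{3}\right) \left(- \frac{814}{233}\right) = \frac{814}{699}$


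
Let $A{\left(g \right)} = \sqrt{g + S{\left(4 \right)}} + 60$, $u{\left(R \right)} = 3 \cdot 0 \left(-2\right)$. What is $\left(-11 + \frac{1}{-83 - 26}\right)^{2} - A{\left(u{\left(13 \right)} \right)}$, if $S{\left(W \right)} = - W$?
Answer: $\frac{727140}{11881} - 2 i \approx 61.202 - 2.0 i$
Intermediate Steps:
$u{\left(R \right)} = 0$ ($u{\left(R \right)} = 0 \left(-2\right) = 0$)
$A{\left(g \right)} = 60 + \sqrt{-4 + g}$ ($A{\left(g \right)} = \sqrt{g - 4} + 60 = \sqrt{-4 + g} + 60 = 60 + \sqrt{-4 + g}$)
$\left(-11 + \frac{1}{-83 - 26}\right)^{2} - A{\left(u{\left(13 \right)} \right)} = \left(-11 + \frac{1}{-83 - 26}\right)^{2} - \left(60 + \sqrt{-4 + 0}\right) = \left(-11 + \frac{1}{-109}\right)^{2} - \left(60 + \sqrt{-4}\right) = \left(-11 - \frac{1}{109}\right)^{2} - \left(60 + 2 i\right) = \left(- \frac{1200}{109}\right)^{2} - \left(60 + 2 i\right) = \frac{1440000}{11881} - \left(60 + 2 i\right) = \frac{727140}{11881} - 2 i$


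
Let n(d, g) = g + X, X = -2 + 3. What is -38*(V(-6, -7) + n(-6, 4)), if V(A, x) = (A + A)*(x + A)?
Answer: -6118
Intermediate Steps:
X = 1
V(A, x) = 2*A*(A + x) (V(A, x) = (2*A)*(A + x) = 2*A*(A + x))
n(d, g) = 1 + g (n(d, g) = g + 1 = 1 + g)
-38*(V(-6, -7) + n(-6, 4)) = -38*(2*(-6)*(-6 - 7) + (1 + 4)) = -38*(2*(-6)*(-13) + 5) = -38*(156 + 5) = -38*161 = -6118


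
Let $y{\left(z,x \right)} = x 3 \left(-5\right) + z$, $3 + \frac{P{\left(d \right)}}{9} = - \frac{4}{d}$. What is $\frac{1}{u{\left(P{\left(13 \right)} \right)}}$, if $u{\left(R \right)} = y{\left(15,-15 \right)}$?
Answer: $\frac{1}{240} \approx 0.0041667$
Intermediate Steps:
$P{\left(d \right)} = -27 - \frac{36}{d}$ ($P{\left(d \right)} = -27 + 9 \left(- \frac{4}{d}\right) = -27 - \frac{36}{d}$)
$y{\left(z,x \right)} = z - 15 x$ ($y{\left(z,x \right)} = x \left(-15\right) + z = - 15 x + z = z - 15 x$)
$u{\left(R \right)} = 240$ ($u{\left(R \right)} = 15 - -225 = 15 + 225 = 240$)
$\frac{1}{u{\left(P{\left(13 \right)} \right)}} = \frac{1}{240}$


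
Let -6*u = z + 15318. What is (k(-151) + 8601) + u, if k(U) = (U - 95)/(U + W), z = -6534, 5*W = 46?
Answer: 5061363/709 ≈ 7138.7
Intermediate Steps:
W = 46/5 (W = (⅕)*46 = 46/5 ≈ 9.2000)
k(U) = (-95 + U)/(46/5 + U) (k(U) = (U - 95)/(U + 46/5) = (-95 + U)/(46/5 + U))
u = -1464 (u = -(-6534 + 15318)/6 = -⅙*8784 = -1464)
(k(-151) + 8601) + u = (5*(-95 - 151)/(46 + 5*(-151)) + 8601) - 1464 = (5*(-246)/(46 - 755) + 8601) - 1464 = (5*(-246)/(-709) + 8601) - 1464 = (5*(-1/709)*(-246) + 8601) - 1464 = (1230/709 + 8601) - 1464 = 6099339/709 - 1464 = 5061363/709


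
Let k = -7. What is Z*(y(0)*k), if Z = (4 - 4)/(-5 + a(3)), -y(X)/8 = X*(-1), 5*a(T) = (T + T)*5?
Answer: 0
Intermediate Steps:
a(T) = 2*T (a(T) = ((T + T)*5)/5 = ((2*T)*5)/5 = (10*T)/5 = 2*T)
y(X) = 8*X (y(X) = -8*X*(-1) = -(-8)*X = 8*X)
Z = 0 (Z = (4 - 4)/(-5 + 2*3) = 0/(-5 + 6) = 0/1 = 0*1 = 0)
Z*(y(0)*k) = 0*((8*0)*(-7)) = 0*(0*(-7)) = 0*0 = 0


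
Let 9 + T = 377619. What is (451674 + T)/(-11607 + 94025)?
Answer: 14298/1421 ≈ 10.062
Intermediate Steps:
T = 377610 (T = -9 + 377619 = 377610)
(451674 + T)/(-11607 + 94025) = (451674 + 377610)/(-11607 + 94025) = 829284/82418 = 829284*(1/82418) = 14298/1421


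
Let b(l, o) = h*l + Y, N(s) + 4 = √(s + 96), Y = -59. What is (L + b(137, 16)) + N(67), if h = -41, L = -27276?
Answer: -32956 + √163 ≈ -32943.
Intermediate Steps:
N(s) = -4 + √(96 + s) (N(s) = -4 + √(s + 96) = -4 + √(96 + s))
b(l, o) = -59 - 41*l (b(l, o) = -41*l - 59 = -59 - 41*l)
(L + b(137, 16)) + N(67) = (-27276 + (-59 - 41*137)) + (-4 + √(96 + 67)) = (-27276 + (-59 - 5617)) + (-4 + √163) = (-27276 - 5676) + (-4 + √163) = -32952 + (-4 + √163) = -32956 + √163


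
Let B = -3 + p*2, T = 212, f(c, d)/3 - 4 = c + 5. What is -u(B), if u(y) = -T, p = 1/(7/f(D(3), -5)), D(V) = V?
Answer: 212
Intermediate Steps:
f(c, d) = 27 + 3*c (f(c, d) = 12 + 3*(c + 5) = 12 + 3*(5 + c) = 12 + (15 + 3*c) = 27 + 3*c)
p = 36/7 (p = 1/(7/(27 + 3*3)) = 1/(7/(27 + 9)) = 1/(7/36) = 36/7 ≈ 5.1429)
B = 51/7 (B = -3 + (36/7)*2 = -3 + 72/7 = 51/7 ≈ 7.2857)
u(y) = -212 (u(y) = -1*212 = -212)
-u(B) = -1*(-212) = 212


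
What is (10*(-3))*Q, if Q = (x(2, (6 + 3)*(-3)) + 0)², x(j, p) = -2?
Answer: -120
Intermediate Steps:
Q = 4 (Q = (-2 + 0)² = (-2)² = 4)
(10*(-3))*Q = (10*(-3))*4 = -30*4 = -120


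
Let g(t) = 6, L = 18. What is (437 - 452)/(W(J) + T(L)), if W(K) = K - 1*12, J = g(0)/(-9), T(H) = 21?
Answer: -9/5 ≈ -1.8000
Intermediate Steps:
J = -⅔ (J = 6/(-9) = 6*(-⅑) = -⅔ ≈ -0.66667)
W(K) = -12 + K (W(K) = K - 12 = -12 + K)
(437 - 452)/(W(J) + T(L)) = (437 - 452)/((-12 - ⅔) + 21) = -15/(-38/3 + 21) = -15/25/3 = -15*3/25 = -9/5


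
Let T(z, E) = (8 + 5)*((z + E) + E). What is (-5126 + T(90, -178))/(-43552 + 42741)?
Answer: 8584/811 ≈ 10.584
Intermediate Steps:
T(z, E) = 13*z + 26*E (T(z, E) = 13*((E + z) + E) = 13*(z + 2*E) = 13*z + 26*E)
(-5126 + T(90, -178))/(-43552 + 42741) = (-5126 + (13*90 + 26*(-178)))/(-43552 + 42741) = (-5126 + (1170 - 4628))/(-811) = (-5126 - 3458)*(-1/811) = -8584*(-1/811) = 8584/811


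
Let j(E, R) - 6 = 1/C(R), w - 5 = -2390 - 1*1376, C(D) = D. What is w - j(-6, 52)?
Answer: -195885/52 ≈ -3767.0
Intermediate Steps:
w = -3761 (w = 5 + (-2390 - 1*1376) = 5 + (-2390 - 1376) = 5 - 3766 = -3761)
j(E, R) = 6 + 1/R
w - j(-6, 52) = -3761 - (6 + 1/52) = -3761 - 1*313/52 = -3761 - 313/52 = -195885/52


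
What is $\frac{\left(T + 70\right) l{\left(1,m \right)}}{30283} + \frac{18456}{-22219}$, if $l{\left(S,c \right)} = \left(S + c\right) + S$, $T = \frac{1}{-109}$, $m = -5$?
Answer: $- \frac{61428958485}{73341519493} \approx -0.83757$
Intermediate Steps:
$T = - \frac{1}{109} \approx -0.0091743$
$l{\left(S,c \right)} = c + 2 S$
$\frac{\left(T + 70\right) l{\left(1,m \right)}}{30283} + \frac{18456}{-22219} = \frac{\left(- \frac{1}{109} + 70\right) \left(-5 + 2 \cdot 1\right)}{30283} + \frac{18456}{-22219} = \frac{7629 \left(-5 + 2\right)}{109} \cdot \frac{1}{30283} + 18456 \left(- \frac{1}{22219}\right) = \frac{7629}{109} \left(-3\right) \frac{1}{30283} - \frac{18456}{22219} = \left(- \frac{22887}{109}\right) \frac{1}{30283} - \frac{18456}{22219} = - \frac{22887}{3300847} - \frac{18456}{22219} = - \frac{61428958485}{73341519493}$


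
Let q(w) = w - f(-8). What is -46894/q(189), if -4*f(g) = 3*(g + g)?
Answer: -46894/177 ≈ -264.94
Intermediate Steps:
f(g) = -3*g/2 (f(g) = -3*(g + g)/4 = -3*2*g/4 = -3*g/2)
q(w) = -12 + w (q(w) = w - (-3)*(-8)/2 = w - 1*12 = w - 12 = -12 + w)
-46894/q(189) = -46894/(-12 + 189) = -46894/177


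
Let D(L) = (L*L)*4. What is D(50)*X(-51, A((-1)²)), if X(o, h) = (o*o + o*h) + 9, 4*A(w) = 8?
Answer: 25080000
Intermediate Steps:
A(w) = 2 (A(w) = (¼)*8 = 2)
D(L) = 4*L² (D(L) = L²*4 = 4*L²)
X(o, h) = 9 + o² + h*o (X(o, h) = (o² + h*o) + 9 = 9 + o² + h*o)
D(50)*X(-51, A((-1)²)) = (4*50²)*(9 + (-51)² + 2*(-51)) = (4*2500)*(9 + 2601 - 102) = 10000*2508 = 25080000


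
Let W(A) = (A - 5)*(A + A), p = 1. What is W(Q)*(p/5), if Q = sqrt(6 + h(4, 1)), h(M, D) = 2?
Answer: 16/5 - 4*sqrt(2) ≈ -2.4569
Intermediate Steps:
Q = 2*sqrt(2) (Q = sqrt(6 + 2) = sqrt(8) = 2*sqrt(2) ≈ 2.8284)
W(A) = 2*A*(-5 + A) (W(A) = (-5 + A)*(2*A) = 2*A*(-5 + A))
W(Q)*(p/5) = (2*(2*sqrt(2))*(-5 + 2*sqrt(2)))*(1/5) = (4*sqrt(2)*(-5 + 2*sqrt(2)))*(1*(1/5)) = (4*sqrt(2)*(-5 + 2*sqrt(2)))*(1/5) = 4*sqrt(2)*(-5 + 2*sqrt(2))/5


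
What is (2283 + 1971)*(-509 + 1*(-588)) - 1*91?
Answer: -4666729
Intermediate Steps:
(2283 + 1971)*(-509 + 1*(-588)) - 1*91 = 4254*(-509 - 588) - 91 = 4254*(-1097) - 91 = -4666638 - 91 = -4666729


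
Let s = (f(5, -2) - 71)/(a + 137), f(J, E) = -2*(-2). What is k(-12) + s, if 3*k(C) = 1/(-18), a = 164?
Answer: -3919/16254 ≈ -0.24111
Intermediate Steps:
f(J, E) = 4
k(C) = -1/54 (k(C) = (⅓)/(-18) = (⅓)*(-1/18) = -1/54)
s = -67/301 (s = (4 - 71)/(164 + 137) = -67/301 ≈ -0.22259)
k(-12) + s = -1/54 - 67/301 = -3919/16254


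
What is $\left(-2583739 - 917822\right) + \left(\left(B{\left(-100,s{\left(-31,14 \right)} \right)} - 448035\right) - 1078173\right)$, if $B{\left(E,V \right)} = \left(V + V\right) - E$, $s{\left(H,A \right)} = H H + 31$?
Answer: $-5025685$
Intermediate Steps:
$s{\left(H,A \right)} = 31 + H^{2}$ ($s{\left(H,A \right)} = H^{2} + 31 = 31 + H^{2}$)
$B{\left(E,V \right)} = - E + 2 V$ ($B{\left(E,V \right)} = 2 V - E = - E + 2 V$)
$\left(-2583739 - 917822\right) + \left(\left(B{\left(-100,s{\left(-31,14 \right)} \right)} - 448035\right) - 1078173\right) = \left(-2583739 - 917822\right) - \left(1526108 - 2 \left(31 + \left(-31\right)^{2}\right)\right) = -3501561 - \left(1526108 - 2 \left(31 + 961\right)\right) = -3501561 + \left(\left(\left(100 + 2 \cdot 992\right) - 448035\right) - 1078173\right) = -3501561 + \left(\left(\left(100 + 1984\right) - 448035\right) - 1078173\right) = -3501561 + \left(\left(2084 - 448035\right) - 1078173\right) = -3501561 - 1524124 = -5025685$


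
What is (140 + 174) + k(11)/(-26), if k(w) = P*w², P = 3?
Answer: 7801/26 ≈ 300.04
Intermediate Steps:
k(w) = 3*w²
(140 + 174) + k(11)/(-26) = (140 + 174) + (3*11²)/(-26) = 314 + (3*121)*(-1/26) = 314 + 363*(-1/26) = 314 - 363/26 = 7801/26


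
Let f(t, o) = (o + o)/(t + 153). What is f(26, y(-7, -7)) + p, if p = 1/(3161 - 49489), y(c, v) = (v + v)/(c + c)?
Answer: 92477/8292712 ≈ 0.011152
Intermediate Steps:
y(c, v) = v/c (y(c, v) = (2*v)/((2*c)) = (2*v)*(1/(2*c)) = v/c)
f(t, o) = 2*o/(153 + t) (f(t, o) = (2*o)/(153 + t) = 2*o/(153 + t))
p = -1/46328 (p = 1/(-46328) = -1/46328 ≈ -2.1585e-5)
f(26, y(-7, -7)) + p = 2*(-7/(-7))/(153 + 26) - 1/46328 = 2*(-7*(-⅐))/179 - 1/46328 = 2*1*(1/179) - 1/46328 = 2/179 - 1/46328 = 92477/8292712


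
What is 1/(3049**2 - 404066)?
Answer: 1/8892335 ≈ 1.1246e-7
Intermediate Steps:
1/(3049**2 - 404066) = 1/(9296401 - 404066) = 1/8892335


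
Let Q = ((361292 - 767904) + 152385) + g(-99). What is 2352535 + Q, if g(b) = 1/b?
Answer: 207732491/99 ≈ 2.0983e+6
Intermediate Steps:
Q = -25168474/99 (Q = ((361292 - 767904) + 152385) + 1/(-99) = (-406612 + 152385) - 1/99 = -254227 - 1/99 = -25168474/99 ≈ -2.5423e+5)
2352535 + Q = 2352535 - 25168474/99 = 207732491/99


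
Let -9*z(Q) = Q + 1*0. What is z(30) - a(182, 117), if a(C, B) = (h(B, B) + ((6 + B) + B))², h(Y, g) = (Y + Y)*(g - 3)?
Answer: -2173413178/3 ≈ -7.2447e+8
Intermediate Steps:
h(Y, g) = 2*Y*(-3 + g) (h(Y, g) = (2*Y)*(-3 + g) = 2*Y*(-3 + g))
a(C, B) = (6 + 2*B + 2*B*(-3 + B))² (a(C, B) = (2*B*(-3 + B) + ((6 + B) + B))² = (2*B*(-3 + B) + (6 + 2*B))² = (6 + 2*B + 2*B*(-3 + B))²)
z(Q) = -Q/9 (z(Q) = -(Q + 1*0)/9 = -(Q + 0)/9 = -Q/9)
z(30) - a(182, 117) = -⅑*30 - 4*(3 + 117 + 117*(-3 + 117))² = -10/3 - 4*(3 + 117 + 117*114)² = -10/3 - 4*(3 + 117 + 13338)² = -10/3 - 4*13458² = -10/3 - 4*181117764 = -10/3 - 1*724471056 = -10/3 - 724471056 = -2173413178/3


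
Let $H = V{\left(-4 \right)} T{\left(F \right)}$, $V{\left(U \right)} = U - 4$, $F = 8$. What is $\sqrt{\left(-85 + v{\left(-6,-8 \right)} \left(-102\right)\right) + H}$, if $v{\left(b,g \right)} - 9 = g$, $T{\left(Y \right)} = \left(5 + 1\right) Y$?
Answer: $i \sqrt{571} \approx 23.896 i$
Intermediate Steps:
$T{\left(Y \right)} = 6 Y$
$v{\left(b,g \right)} = 9 + g$
$V{\left(U \right)} = -4 + U$ ($V{\left(U \right)} = U - 4 = -4 + U$)
$H = -384$ ($H = \left(-4 - 4\right) 6 \cdot 8 = \left(-8\right) 48 = -384$)
$\sqrt{\left(-85 + v{\left(-6,-8 \right)} \left(-102\right)\right) + H} = \sqrt{\left(-85 + \left(9 - 8\right) \left(-102\right)\right) - 384} = \sqrt{\left(-85 + 1 \left(-102\right)\right) - 384} = \sqrt{\left(-85 - 102\right) - 384} = \sqrt{-187 - 384} = \sqrt{-571} = i \sqrt{571}$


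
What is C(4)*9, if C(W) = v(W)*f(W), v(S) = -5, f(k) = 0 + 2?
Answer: -90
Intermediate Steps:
f(k) = 2
C(W) = -10 (C(W) = -5*2 = -10)
C(4)*9 = -10*9 = -90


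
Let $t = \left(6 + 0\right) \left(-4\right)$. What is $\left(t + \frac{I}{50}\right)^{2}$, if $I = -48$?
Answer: $\frac{389376}{625} \approx 623.0$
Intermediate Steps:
$t = -24$ ($t = 6 \left(-4\right) = -24$)
$\left(t + \frac{I}{50}\right)^{2} = \left(-24 - \frac{48}{50}\right)^{2} = \left(-24 - \frac{24}{25}\right)^{2} = \left(- \frac{624}{25}\right)^{2} = \frac{389376}{625}$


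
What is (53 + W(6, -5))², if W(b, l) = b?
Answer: 3481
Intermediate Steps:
(53 + W(6, -5))² = (53 + 6)² = 59² = 3481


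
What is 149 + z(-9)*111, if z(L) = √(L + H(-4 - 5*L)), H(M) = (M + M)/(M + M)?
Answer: 149 + 222*I*√2 ≈ 149.0 + 313.96*I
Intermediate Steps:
H(M) = 1 (H(M) = (2*M)/((2*M)) = (2*M)*(1/(2*M)) = 1)
z(L) = √(1 + L) (z(L) = √(L + 1) = √(1 + L))
149 + z(-9)*111 = 149 + √(1 - 9)*111 = 149 + √(-8)*111 = 149 + (2*I*√2)*111 = 149 + 222*I*√2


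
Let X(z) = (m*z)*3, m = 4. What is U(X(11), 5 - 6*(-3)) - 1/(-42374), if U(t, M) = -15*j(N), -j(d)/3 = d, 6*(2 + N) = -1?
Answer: -2065732/21187 ≈ -97.500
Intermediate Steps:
N = -13/6 (N = -2 + (⅙)*(-1) = -2 - ⅙ = -13/6 ≈ -2.1667)
j(d) = -3*d
X(z) = 12*z (X(z) = (4*z)*3 = 12*z)
U(t, M) = -195/2 (U(t, M) = -(-45)*(-13)/6 = -15*13/2 = -195/2)
U(X(11), 5 - 6*(-3)) - 1/(-42374) = -195/2 - 1/(-42374) = -195/2 - 1*(-1/42374) = -195/2 + 1/42374 = -2065732/21187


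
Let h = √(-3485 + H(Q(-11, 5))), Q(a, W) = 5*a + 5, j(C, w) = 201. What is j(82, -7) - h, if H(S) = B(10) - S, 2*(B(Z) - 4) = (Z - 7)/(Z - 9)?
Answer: 201 - 19*I*√38/2 ≈ 201.0 - 58.562*I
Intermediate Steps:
B(Z) = 4 + (-7 + Z)/(2*(-9 + Z)) (B(Z) = 4 + ((Z - 7)/(Z - 9))/2 = 4 + ((-7 + Z)/(-9 + Z))/2 = 4 + (-7 + Z)/(2*(-9 + Z)))
Q(a, W) = 5 + 5*a
H(S) = 11/2 - S (H(S) = (-79 + 9*10)/(2*(-9 + 10)) - S = (½)*(-79 + 90)/1 - S = (½)*1*11 - S = 11/2 - S)
h = 19*I*√38/2 (h = √(-3485 + (11/2 - (5 + 5*(-11)))) = √(-3485 + (11/2 - (5 - 55))) = √(-3485 + (11/2 - 1*(-50))) = √(-3485 + (11/2 + 50)) = √(-3485 + 111/2) = √(-6859/2) = 19*I*√38/2 ≈ 58.562*I)
j(82, -7) - h = 201 - 19*I*√38/2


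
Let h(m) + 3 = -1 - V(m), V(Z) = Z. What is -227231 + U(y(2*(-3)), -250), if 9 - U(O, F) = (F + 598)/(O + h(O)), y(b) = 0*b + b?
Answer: -227135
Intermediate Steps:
h(m) = -4 - m (h(m) = -3 + (-1 - m) = -4 - m)
y(b) = b (y(b) = 0 + b = b)
U(O, F) = 317/2 + F/4 (U(O, F) = 9 - (F + 598)/(O + (-4 - O)) = 9 - (598 + F)/(-4) = 9 - (598 + F)*(-1)/4 = 9 - (-299/2 - F/4) = 9 + (299/2 + F/4) = 317/2 + F/4)
-227231 + U(y(2*(-3)), -250) = -227231 + (317/2 + (1/4)*(-250)) = -227231 + (317/2 - 125/2) = -227231 + 96 = -227135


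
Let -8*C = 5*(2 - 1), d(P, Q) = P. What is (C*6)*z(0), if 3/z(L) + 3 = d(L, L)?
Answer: 15/4 ≈ 3.7500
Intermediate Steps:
z(L) = 3/(-3 + L)
C = -5/8 (C = -5*(2 - 1)/8 = -5/8 ≈ -0.62500)
(C*6)*z(0) = (-5/8*6)*(3/(-3 + 0)) = -45/(4*(-3)) = -45*(-1)/(4*3) = -15/4*(-1) = 15/4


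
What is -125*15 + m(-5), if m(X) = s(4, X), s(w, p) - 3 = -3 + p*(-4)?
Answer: -1855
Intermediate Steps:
s(w, p) = -4*p (s(w, p) = 3 + (-3 + p*(-4)) = 3 + (-3 - 4*p) = -4*p)
m(X) = -4*X
-125*15 + m(-5) = -125*15 - 4*(-5) = -1875 + 20 = -1855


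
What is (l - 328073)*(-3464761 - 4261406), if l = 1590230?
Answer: -9751635762219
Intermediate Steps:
(l - 328073)*(-3464761 - 4261406) = (1590230 - 328073)*(-3464761 - 4261406) = 1262157*(-7726167) = -9751635762219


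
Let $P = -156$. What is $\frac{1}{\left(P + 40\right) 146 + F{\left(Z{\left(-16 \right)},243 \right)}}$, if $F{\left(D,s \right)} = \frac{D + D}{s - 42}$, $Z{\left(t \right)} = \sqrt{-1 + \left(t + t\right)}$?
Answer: $- \frac{57019278}{965678492219} - \frac{67 i \sqrt{33}}{1931356984438} \approx -5.9046 \cdot 10^{-5} - 1.9928 \cdot 10^{-10} i$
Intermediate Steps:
$Z{\left(t \right)} = \sqrt{-1 + 2 t}$
$F{\left(D,s \right)} = \frac{2 D}{-42 + s}$
$\frac{1}{\left(P + 40\right) 146 + F{\left(Z{\left(-16 \right)},243 \right)}} = \frac{1}{\left(-156 + 40\right) 146 + \frac{2 \sqrt{-1 + 2 \left(-16\right)}}{-42 + 243}} = \frac{1}{\left(-116\right) 146 + \frac{2 \sqrt{-1 - 32}}{201}} = \frac{1}{-16936 + 2 \sqrt{-33} \cdot \frac{1}{201}} = \frac{1}{-16936 + 2 i \sqrt{33} \cdot \frac{1}{201}} = \frac{1}{-16936 + \frac{2 i \sqrt{33}}{201}}$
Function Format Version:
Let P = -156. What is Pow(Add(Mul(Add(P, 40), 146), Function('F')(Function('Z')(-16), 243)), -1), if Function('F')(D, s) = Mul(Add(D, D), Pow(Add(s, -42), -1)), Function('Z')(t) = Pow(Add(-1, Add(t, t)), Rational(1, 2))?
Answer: Add(Rational(-57019278, 965678492219), Mul(Rational(-67, 1931356984438), I, Pow(33, Rational(1, 2)))) ≈ Add(-5.9046e-5, Mul(-1.9928e-10, I))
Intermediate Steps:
Function('Z')(t) = Pow(Add(-1, Mul(2, t)), Rational(1, 2))
Function('F')(D, s) = Mul(2, D, Pow(Add(-42, s), -1)) (Function('F')(D, s) = Mul(Mul(2, D), Pow(Add(-42, s), -1)) = Mul(2, D, Pow(Add(-42, s), -1)))
Pow(Add(Mul(Add(P, 40), 146), Function('F')(Function('Z')(-16), 243)), -1) = Pow(Add(Mul(Add(-156, 40), 146), Mul(2, Pow(Add(-1, Mul(2, -16)), Rational(1, 2)), Pow(Add(-42, 243), -1))), -1) = Pow(Add(Mul(-116, 146), Mul(2, Pow(Add(-1, -32), Rational(1, 2)), Pow(201, -1))), -1) = Pow(Add(-16936, Mul(2, Pow(-33, Rational(1, 2)), Rational(1, 201))), -1) = Pow(Add(-16936, Mul(2, Mul(I, Pow(33, Rational(1, 2))), Rational(1, 201))), -1) = Pow(Add(-16936, Mul(Rational(2, 201), I, Pow(33, Rational(1, 2)))), -1)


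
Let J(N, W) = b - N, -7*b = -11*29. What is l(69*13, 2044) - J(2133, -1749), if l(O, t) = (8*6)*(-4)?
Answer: 13268/7 ≈ 1895.4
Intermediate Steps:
b = 319/7 (b = -(-11)*29/7 = -⅐*(-319) = 319/7 ≈ 45.571)
J(N, W) = 319/7 - N
l(O, t) = -192 (l(O, t) = 48*(-4) = -192)
l(69*13, 2044) - J(2133, -1749) = -192 - (319/7 - 1*2133) = -192 - (319/7 - 2133) = -192 - 1*(-14612/7) = -192 + 14612/7 = 13268/7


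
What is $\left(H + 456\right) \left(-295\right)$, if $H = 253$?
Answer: $-209155$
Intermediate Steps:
$\left(H + 456\right) \left(-295\right) = \left(253 + 456\right) \left(-295\right) = 709 \left(-295\right) = -209155$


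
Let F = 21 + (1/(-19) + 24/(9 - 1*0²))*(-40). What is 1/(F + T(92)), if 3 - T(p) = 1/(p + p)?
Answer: -10488/844985 ≈ -0.012412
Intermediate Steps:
F = -4763/57 (F = 21 + (1*(-1/19) + 24/(9 - 1*0))*(-40) = 21 + (-1/19 + 24/(9 + 0))*(-40) = 21 + (-1/19 + 24/9)*(-40) = 21 + (-1/19 + 24*(⅑))*(-40) = 21 + (-1/19 + 8/3)*(-40) = 21 + (149/57)*(-40) = 21 - 5960/57 = -4763/57 ≈ -83.561)
T(p) = 3 - 1/(2*p) (T(p) = 3 - 1/(p + p) = 3 - 1/(2*p))
1/(F + T(92)) = 1/(-4763/57 + (3 - ½/92)) = 1/(-4763/57 + (3 - ½*1/92)) = 1/(-4763/57 + (3 - 1/184)) = 1/(-4763/57 + 551/184) = 1/(-844985/10488) = -10488/844985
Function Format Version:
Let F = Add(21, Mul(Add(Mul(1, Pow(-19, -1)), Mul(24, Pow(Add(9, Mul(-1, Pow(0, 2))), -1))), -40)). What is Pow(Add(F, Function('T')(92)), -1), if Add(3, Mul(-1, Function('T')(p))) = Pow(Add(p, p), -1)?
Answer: Rational(-10488, 844985) ≈ -0.012412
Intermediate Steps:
F = Rational(-4763, 57) (F = Add(21, Mul(Add(Mul(1, Rational(-1, 19)), Mul(24, Pow(Add(9, Mul(-1, 0)), -1))), -40)) = Add(21, Mul(Add(Rational(-1, 19), Mul(24, Pow(Add(9, 0), -1))), -40)) = Add(21, Mul(Add(Rational(-1, 19), Mul(24, Pow(9, -1))), -40)) = Add(21, Mul(Add(Rational(-1, 19), Mul(24, Rational(1, 9))), -40)) = Add(21, Mul(Add(Rational(-1, 19), Rational(8, 3)), -40)) = Add(21, Mul(Rational(149, 57), -40)) = Add(21, Rational(-5960, 57)) = Rational(-4763, 57) ≈ -83.561)
Function('T')(p) = Add(3, Mul(Rational(-1, 2), Pow(p, -1))) (Function('T')(p) = Add(3, Mul(-1, Pow(Add(p, p), -1))) = Add(3, Mul(-1, Pow(Mul(2, p), -1))) = Add(3, Mul(-1, Mul(Rational(1, 2), Pow(p, -1)))) = Add(3, Mul(Rational(-1, 2), Pow(p, -1))))
Pow(Add(F, Function('T')(92)), -1) = Pow(Add(Rational(-4763, 57), Add(3, Mul(Rational(-1, 2), Pow(92, -1)))), -1) = Pow(Add(Rational(-4763, 57), Add(3, Mul(Rational(-1, 2), Rational(1, 92)))), -1) = Pow(Add(Rational(-4763, 57), Add(3, Rational(-1, 184))), -1) = Pow(Add(Rational(-4763, 57), Rational(551, 184)), -1) = Pow(Rational(-844985, 10488), -1) = Rational(-10488, 844985)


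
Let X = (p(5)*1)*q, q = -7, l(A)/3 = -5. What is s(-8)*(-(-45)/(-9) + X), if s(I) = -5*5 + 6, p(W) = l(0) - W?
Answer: -2565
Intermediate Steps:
l(A) = -15 (l(A) = 3*(-5) = -15)
p(W) = -15 - W
s(I) = -19 (s(I) = -25 + 6 = -19)
X = 140 (X = ((-15 - 1*5)*1)*(-7) = ((-15 - 5)*1)*(-7) = -20*1*(-7) = -20*(-7) = 140)
s(-8)*(-(-45)/(-9) + X) = -19*(-(-45)/(-9) + 140) = -19*(-(-45)*(-1)/9 + 140) = -19*(-3*5/3 + 140) = -19*(-5 + 140) = -19*135 = -2565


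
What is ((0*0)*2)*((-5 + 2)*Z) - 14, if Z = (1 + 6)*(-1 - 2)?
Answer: -14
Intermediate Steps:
Z = -21 (Z = 7*(-3) = -21)
((0*0)*2)*((-5 + 2)*Z) - 14 = ((0*0)*2)*((-5 + 2)*(-21)) - 14 = (0*2)*(-3*(-21)) - 14 = 0*63 - 14 = 0 - 14 = -14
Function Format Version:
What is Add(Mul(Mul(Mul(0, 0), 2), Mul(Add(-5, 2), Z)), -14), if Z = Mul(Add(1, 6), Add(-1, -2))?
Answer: -14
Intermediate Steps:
Z = -21 (Z = Mul(7, -3) = -21)
Add(Mul(Mul(Mul(0, 0), 2), Mul(Add(-5, 2), Z)), -14) = Add(Mul(Mul(Mul(0, 0), 2), Mul(Add(-5, 2), -21)), -14) = Add(Mul(Mul(0, 2), Mul(-3, -21)), -14) = Add(Mul(0, 63), -14) = Add(0, -14) = -14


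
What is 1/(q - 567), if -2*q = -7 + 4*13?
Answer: -2/1179 ≈ -0.0016964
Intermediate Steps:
q = -45/2 (q = -(-7 + 4*13)/2 = -(-7 + 52)/2 = -1/2*45 = -45/2 ≈ -22.500)
1/(q - 567) = 1/(-45/2 - 567) = 1/(-1179/2) = -2/1179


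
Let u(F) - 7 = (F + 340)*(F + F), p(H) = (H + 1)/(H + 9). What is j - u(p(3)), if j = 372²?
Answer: 1243351/9 ≈ 1.3815e+5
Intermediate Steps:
p(H) = (1 + H)/(9 + H)
u(F) = 7 + 2*F*(340 + F) (u(F) = 7 + (F + 340)*(F + F) = 7 + (340 + F)*(2*F) = 7 + 2*F*(340 + F))
j = 138384
j - u(p(3)) = 138384 - (7 + 2*((1 + 3)/(9 + 3))² + 680*((1 + 3)/(9 + 3))) = 138384 - (7 + 2*(4/12)² + 680*(4/12)) = 138384 - (7 + 2*((1/12)*4)² + 680*((1/12)*4)) = 138384 - (7 + 2*(⅓)² + 680*(⅓)) = 138384 - (7 + 2*(⅑) + 680/3) = 138384 - (7 + 2/9 + 680/3) = 138384 - 1*2105/9 = 138384 - 2105/9 = 1243351/9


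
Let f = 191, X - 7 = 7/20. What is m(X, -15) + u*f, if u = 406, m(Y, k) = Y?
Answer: 1551067/20 ≈ 77553.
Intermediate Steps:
X = 147/20 (X = 7 + 7/20 = 147/20 ≈ 7.3500)
m(X, -15) + u*f = 147/20 + 406*191 = 147/20 + 77546 = 1551067/20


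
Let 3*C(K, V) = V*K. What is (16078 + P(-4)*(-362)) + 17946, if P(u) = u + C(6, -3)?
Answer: 37644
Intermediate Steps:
C(K, V) = K*V/3 (C(K, V) = (V*K)/3 = (K*V)/3 = K*V/3)
P(u) = -6 + u (P(u) = u + (⅓)*6*(-3) = u - 6 = -6 + u)
(16078 + P(-4)*(-362)) + 17946 = (16078 + (-6 - 4)*(-362)) + 17946 = (16078 - 10*(-362)) + 17946 = (16078 + 3620) + 17946 = 19698 + 17946 = 37644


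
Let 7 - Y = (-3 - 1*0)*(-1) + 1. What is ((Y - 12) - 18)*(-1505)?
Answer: 40635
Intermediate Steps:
Y = 3 (Y = 7 - ((-3 - 1*0)*(-1) + 1) = 7 - ((-3 + 0)*(-1) + 1) = 7 - (-3*(-1) + 1) = 7 - (3 + 1) = 7 - 1*4 = 7 - 4 = 3)
((Y - 12) - 18)*(-1505) = ((3 - 12) - 18)*(-1505) = (-9 - 18)*(-1505) = -27*(-1505) = 40635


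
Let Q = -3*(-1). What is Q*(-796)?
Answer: -2388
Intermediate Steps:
Q = 3
Q*(-796) = 3*(-796) = -2388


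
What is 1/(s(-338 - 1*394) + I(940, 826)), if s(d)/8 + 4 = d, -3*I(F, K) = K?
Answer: -3/18490 ≈ -0.00016225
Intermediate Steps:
I(F, K) = -K/3
s(d) = -32 + 8*d
1/(s(-338 - 1*394) + I(940, 826)) = 1/((-32 + 8*(-338 - 1*394)) - ⅓*826) = 1/((-32 + 8*(-338 - 394)) - 826/3) = 1/((-32 + 8*(-732)) - 826/3) = 1/((-32 - 5856) - 826/3) = 1/(-5888 - 826/3) = 1/(-18490/3) = -3/18490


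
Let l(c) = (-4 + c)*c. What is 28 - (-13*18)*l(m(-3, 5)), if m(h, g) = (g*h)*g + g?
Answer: 1212148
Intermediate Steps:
m(h, g) = g + h*g² (m(h, g) = h*g² + g = g + h*g²)
l(c) = c*(-4 + c)
28 - (-13*18)*l(m(-3, 5)) = 28 - (-13*18)*(5*(1 + 5*(-3)))*(-4 + 5*(1 + 5*(-3))) = 28 - (-234)*(5*(1 - 15))*(-4 + 5*(1 - 15)) = 28 - (-234)*(5*(-14))*(-4 + 5*(-14)) = 28 - (-234)*(-70*(-4 - 70)) = 28 - (-234)*(-70*(-74)) = 28 - (-234)*5180 = 28 - 1*(-1212120) = 28 + 1212120 = 1212148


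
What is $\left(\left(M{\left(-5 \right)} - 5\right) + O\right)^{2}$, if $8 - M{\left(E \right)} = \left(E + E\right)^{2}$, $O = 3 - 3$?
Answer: $9409$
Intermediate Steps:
$O = 0$
$M{\left(E \right)} = 8 - 4 E^{2}$ ($M{\left(E \right)} = 8 - \left(E + E\right)^{2} = 8 - \left(2 E\right)^{2} = 8 - 4 E^{2}$)
$\left(\left(M{\left(-5 \right)} - 5\right) + O\right)^{2} = \left(\left(\left(8 - 4 \left(-5\right)^{2}\right) - 5\right) + 0\right)^{2} = \left(\left(\left(8 - 100\right) - 5\right) + 0\right)^{2} = \left(\left(-92 - 5\right) + 0\right)^{2} = \left(-97 + 0\right)^{2} = \left(-97\right)^{2} = 9409$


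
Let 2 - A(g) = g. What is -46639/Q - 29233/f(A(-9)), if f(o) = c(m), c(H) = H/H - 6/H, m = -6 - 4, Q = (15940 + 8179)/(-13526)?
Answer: 1521359277/192952 ≈ 7884.6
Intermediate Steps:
Q = -24119/13526 (Q = 24119*(-1/13526) = -24119/13526 ≈ -1.7832)
m = -10
A(g) = 2 - g
c(H) = 1 - 6/H
f(o) = 8/5 (f(o) = (-6 - 10)/(-10) = -⅒*(-16) = 8/5)
-46639/Q - 29233/f(A(-9)) = -46639/(-24119/13526) - 29233/8/5 = -46639*(-13526/24119) - 29233*5/8 = 630839114/24119 - 146165/8 = 1521359277/192952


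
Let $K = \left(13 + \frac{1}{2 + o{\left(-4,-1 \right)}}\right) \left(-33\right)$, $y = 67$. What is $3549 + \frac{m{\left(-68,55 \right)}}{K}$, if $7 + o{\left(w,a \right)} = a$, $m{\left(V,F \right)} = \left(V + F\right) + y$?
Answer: $\frac{3005895}{847} \approx 3548.9$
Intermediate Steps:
$m{\left(V,F \right)} = 67 + F + V$ ($m{\left(V,F \right)} = \left(V + F\right) + 67 = \left(F + V\right) + 67 = 67 + F + V$)
$o{\left(w,a \right)} = -7 + a$
$K = - \frac{847}{2}$ ($K = \left(13 + \frac{1}{2 - 8}\right) \left(-33\right) = \left(13 + \frac{1}{-6}\right) \left(-33\right) = \left(13 - \frac{1}{6}\right) \left(-33\right) = \frac{77}{6} \left(-33\right) = - \frac{847}{2} \approx -423.5$)
$3549 + \frac{m{\left(-68,55 \right)}}{K} = 3549 + \frac{67 + 55 - 68}{- \frac{847}{2}} = 3549 + 54 \left(- \frac{2}{847}\right) = 3549 - \frac{108}{847} = \frac{3005895}{847}$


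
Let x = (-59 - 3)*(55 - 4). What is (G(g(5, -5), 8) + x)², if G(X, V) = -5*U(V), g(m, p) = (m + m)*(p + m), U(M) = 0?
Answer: 9998244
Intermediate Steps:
x = -3162 (x = -62*51 = -3162)
g(m, p) = 2*m*(m + p) (g(m, p) = (2*m)*(m + p) = 2*m*(m + p))
G(X, V) = 0 (G(X, V) = -5*0 = 0)
(G(g(5, -5), 8) + x)² = (0 - 3162)² = (-3162)² = 9998244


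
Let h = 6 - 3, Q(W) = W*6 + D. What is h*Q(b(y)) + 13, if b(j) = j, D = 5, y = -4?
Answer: -44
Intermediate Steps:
Q(W) = 5 + 6*W (Q(W) = W*6 + 5 = 6*W + 5 = 5 + 6*W)
h = 3
h*Q(b(y)) + 13 = 3*(5 + 6*(-4)) + 13 = 3*(5 - 24) + 13 = 3*(-19) + 13 = -57 + 13 = -44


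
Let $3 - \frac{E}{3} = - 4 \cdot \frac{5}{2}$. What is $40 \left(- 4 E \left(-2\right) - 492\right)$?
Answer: $-7200$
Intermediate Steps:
$E = 39$ ($E = 9 - 3 \left(- 4 \cdot \frac{5}{2}\right) = 9 - 3 \left(- 4 \cdot 5 \cdot \frac{1}{2}\right) = 9 - 3 \left(\left(-4\right) \frac{5}{2}\right) = 9 - -30 = 9 + 30 = 39$)
$40 \left(- 4 E \left(-2\right) - 492\right) = 40 \left(\left(-4\right) 39 \left(-2\right) - 492\right) = 40 \left(\left(-156\right) \left(-2\right) - 492\right) = 40 \left(312 - 492\right) = 40 \left(-180\right) = -7200$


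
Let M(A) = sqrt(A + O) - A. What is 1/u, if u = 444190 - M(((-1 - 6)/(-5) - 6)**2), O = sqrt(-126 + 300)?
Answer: 1/(11105279/25 - sqrt(529/25 + sqrt(174))) ≈ 2.2512e-6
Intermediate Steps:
O = sqrt(174) ≈ 13.191
M(A) = sqrt(A + sqrt(174)) - A
u = 11105279/25 - sqrt(529/25 + sqrt(174)) (u = 444190 - (sqrt(((-1 - 6)/(-5) - 6)**2 + sqrt(174)) - ((-1 - 6)/(-5) - 6)**2) = 444190 - (sqrt((-7*(-1/5) - 6)**2 + sqrt(174)) - (-7*(-1/5) - 6)**2) = 444190 - (sqrt((7/5 - 6)**2 + sqrt(174)) - (7/5 - 6)**2) = 444190 - (sqrt((-23/5)**2 + sqrt(174)) - (-23/5)**2) = 444190 - (sqrt(529/25 + sqrt(174)) - 1*529/25) = 444190 - (sqrt(529/25 + sqrt(174)) - 529/25) = 444190 - (-529/25 + sqrt(529/25 + sqrt(174))) = 444190 + (529/25 - sqrt(529/25 + sqrt(174))) = 11105279/25 - sqrt(529/25 + sqrt(174)) ≈ 4.4421e+5)
1/u = 1/(11105279/25 - sqrt(529 + 25*sqrt(174))/5)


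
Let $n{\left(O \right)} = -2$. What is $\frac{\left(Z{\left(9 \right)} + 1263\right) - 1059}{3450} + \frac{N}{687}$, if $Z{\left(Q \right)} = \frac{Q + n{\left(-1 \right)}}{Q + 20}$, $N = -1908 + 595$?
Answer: $- \frac{14144061}{7637150} \approx -1.852$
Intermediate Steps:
$N = -1313$
$Z{\left(Q \right)} = \frac{-2 + Q}{20 + Q}$ ($Z{\left(Q \right)} = \frac{Q - 2}{Q + 20} = \frac{-2 + Q}{20 + Q}$)
$\frac{\left(Z{\left(9 \right)} + 1263\right) - 1059}{3450} + \frac{N}{687} = \frac{\left(\frac{-2 + 9}{20 + 9} + 1263\right) - 1059}{3450} - \frac{1313}{687} = \left(\left(\frac{1}{29} \cdot 7 + 1263\right) - 1059\right) \frac{1}{3450} - \frac{1313}{687} = \left(\left(\frac{7}{29} + 1263\right) - 1059\right) \frac{1}{3450} - \frac{1313}{687} = \left(\frac{36634}{29} - 1059\right) \frac{1}{3450} - \frac{1313}{687} = \frac{5923}{29} \cdot \frac{1}{3450} - \frac{1313}{687} = \frac{5923}{100050} - \frac{1313}{687} = - \frac{14144061}{7637150}$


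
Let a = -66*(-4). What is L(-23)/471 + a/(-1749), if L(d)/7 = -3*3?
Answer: -2369/8321 ≈ -0.28470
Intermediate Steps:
L(d) = -63 (L(d) = 7*(-3*3) = 7*(-9) = -63)
a = 264
L(-23)/471 + a/(-1749) = -63/471 + 264/(-1749) = -63*1/471 + 264*(-1/1749) = -21/157 - 8/53 = -2369/8321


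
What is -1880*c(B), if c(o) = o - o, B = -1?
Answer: 0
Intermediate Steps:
c(o) = 0
-1880*c(B) = -1880*0 = 0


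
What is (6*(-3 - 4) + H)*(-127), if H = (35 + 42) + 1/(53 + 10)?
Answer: -280162/63 ≈ -4447.0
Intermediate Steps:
H = 4852/63 (H = 77 + 1/63 = 4852/63 ≈ 77.016)
(6*(-3 - 4) + H)*(-127) = (6*(-3 - 4) + 4852/63)*(-127) = (6*(-7) + 4852/63)*(-127) = (-42 + 4852/63)*(-127) = (2206/63)*(-127) = -280162/63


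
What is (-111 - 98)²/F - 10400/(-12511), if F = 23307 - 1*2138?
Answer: 766650591/264845359 ≈ 2.8947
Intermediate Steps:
F = 21169 (F = 23307 - 2138 = 21169)
(-111 - 98)²/F - 10400/(-12511) = (-111 - 98)²/21169 - 10400/(-12511) = (-209)²*(1/21169) - 10400*(-1/12511) = 43681*(1/21169) + 10400/12511 = 43681/21169 + 10400/12511 = 766650591/264845359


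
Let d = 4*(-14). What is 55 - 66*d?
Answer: 3751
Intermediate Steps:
d = -56
55 - 66*d = 55 - 66*(-56) = 55 + 3696 = 3751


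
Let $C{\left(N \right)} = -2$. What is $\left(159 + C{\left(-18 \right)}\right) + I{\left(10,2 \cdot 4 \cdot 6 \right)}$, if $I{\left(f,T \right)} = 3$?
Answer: $160$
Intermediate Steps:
$\left(159 + C{\left(-18 \right)}\right) + I{\left(10,2 \cdot 4 \cdot 6 \right)} = \left(159 - 2\right) + 3 = 157 + 3 = 160$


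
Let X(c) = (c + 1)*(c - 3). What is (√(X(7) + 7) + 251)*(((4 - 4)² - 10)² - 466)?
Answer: -91866 - 366*√39 ≈ -94152.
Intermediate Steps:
X(c) = (1 + c)*(-3 + c)
(√(X(7) + 7) + 251)*(((4 - 4)² - 10)² - 466) = (√((-3 + 7² - 2*7) + 7) + 251)*(((4 - 4)² - 10)² - 466) = (√((-3 + 49 - 14) + 7) + 251)*((0² - 10)² - 466) = (√(32 + 7) + 251)*((0 - 10)² - 466) = (√39 + 251)*((-10)² - 466) = (251 + √39)*(100 - 466) = (251 + √39)*(-366) = -91866 - 366*√39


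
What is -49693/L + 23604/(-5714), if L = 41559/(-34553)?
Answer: 700728452705/16962009 ≈ 41312.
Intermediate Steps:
L = -41559/34553 (L = 41559*(-1/34553) = -41559/34553 ≈ -1.2028)
-49693/L + 23604/(-5714) = -49693/(-41559/34553) + 23604/(-5714) = -49693*(-34553/41559) + 23604*(-1/5714) = 245291747/5937 - 11802/2857 = 700728452705/16962009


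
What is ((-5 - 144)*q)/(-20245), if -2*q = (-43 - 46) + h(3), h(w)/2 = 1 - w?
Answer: 13857/40490 ≈ 0.34223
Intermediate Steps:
h(w) = 2 - 2*w (h(w) = 2*(1 - w) = 2 - 2*w)
q = 93/2 (q = -((-43 - 46) + (2 - 2*3))/2 = -(-89 + (2 - 6))/2 = -(-89 - 4)/2 = -1/2*(-93) = 93/2 ≈ 46.500)
((-5 - 144)*q)/(-20245) = ((-5 - 144)*(93/2))/(-20245) = -149*93/2*(-1/20245) = -13857/2*(-1/20245) = 13857/40490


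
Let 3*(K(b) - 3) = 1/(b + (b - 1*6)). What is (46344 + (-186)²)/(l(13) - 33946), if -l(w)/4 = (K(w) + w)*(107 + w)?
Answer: -13490/6939 ≈ -1.9441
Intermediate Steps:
K(b) = 3 + 1/(3*(-6 + 2*b)) (K(b) = 3 + 1/(3*(b + (b - 1*6))) = 3 + 1/(3*(b + (b - 6))) = 3 + 1/(3*(b + (-6 + b))) = 3 + 1/(3*(-6 + 2*b)))
l(w) = -4*(107 + w)*(w + (-53 + 18*w)/(6*(-3 + w))) (l(w) = -4*((-53 + 18*w)/(6*(-3 + w)) + w)*(107 + w) = -4*(w + (-53 + 18*w)/(6*(-3 + w)))*(107 + w) = -4*(107 + w)*(w + (-53 + 18*w)/(6*(-3 + w))))
(46344 + (-186)²)/(l(13) - 33946) = (46344 + (-186)²)/(2*(5671 - 642*13² - 6*13³ + 53*13)/(3*(-3 + 13)) - 33946) = (46344 + 34596)/((⅔)*(5671 - 642*169 - 6*2197 + 689)/10 - 33946) = 80940/((⅔)*(⅒)*(5671 - 108498 - 13182 + 689) - 33946) = 80940/((⅔)*(⅒)*(-115320) - 33946) = 80940/(-7688 - 33946) = 80940/(-41634) = 80940*(-1/41634) = -13490/6939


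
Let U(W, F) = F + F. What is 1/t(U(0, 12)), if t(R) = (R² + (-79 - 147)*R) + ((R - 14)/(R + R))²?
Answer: -576/2792423 ≈ -0.00020627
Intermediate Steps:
U(W, F) = 2*F
t(R) = R² - 226*R + (-14 + R)²/(4*R²) (t(R) = (R² - 226*R) + ((-14 + R)/((2*R)))² = (R² - 226*R) + ((-14 + R)*(1/(2*R)))² = (R² - 226*R) + ((-14 + R)/(2*R))² = (R² - 226*R) + (-14 + R)²/(4*R²) = R² - 226*R + (-14 + R)²/(4*R²))
1/t(U(0, 12)) = 1/((2*12)² - 452*12 + (-14 + 2*12)²/(4*(2*12)²)) = 1/(24² - 226*24 + (¼)*(-14 + 24)²/24²) = 1/(576 - 5424 + (¼)*(1/576)*10²) = 1/(576 - 5424 + (¼)*(1/576)*100) = 1/(576 - 5424 + 25/576) = 1/(-2792423/576) = -576/2792423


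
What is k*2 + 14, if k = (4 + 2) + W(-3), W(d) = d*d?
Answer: 44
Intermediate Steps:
W(d) = d²
k = 15 (k = (4 + 2) + (-3)² = 6 + 9 = 15)
k*2 + 14 = 15*2 + 14 = 30 + 14 = 44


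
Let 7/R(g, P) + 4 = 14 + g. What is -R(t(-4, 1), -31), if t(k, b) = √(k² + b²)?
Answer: -70/83 + 7*√17/83 ≈ -0.49564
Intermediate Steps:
t(k, b) = √(b² + k²)
R(g, P) = 7/(10 + g) (R(g, P) = 7/(-4 + (14 + g)) = 7/(10 + g))
-R(t(-4, 1), -31) = -7/(10 + √(1² + (-4)²)) = -7/(10 + √(1 + 16)) = -7/(10 + √17)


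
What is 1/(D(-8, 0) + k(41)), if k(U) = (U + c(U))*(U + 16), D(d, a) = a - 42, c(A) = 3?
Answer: 1/2466 ≈ 0.00040552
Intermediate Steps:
D(d, a) = -42 + a
k(U) = (3 + U)*(16 + U) (k(U) = (U + 3)*(U + 16) = (3 + U)*(16 + U))
1/(D(-8, 0) + k(41)) = 1/((-42 + 0) + (48 + 41**2 + 19*41)) = 1/(-42 + (48 + 1681 + 779)) = 1/(-42 + 2508) = 1/2466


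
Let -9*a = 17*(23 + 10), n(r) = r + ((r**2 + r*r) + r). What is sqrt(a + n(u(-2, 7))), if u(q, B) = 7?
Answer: sqrt(447)/3 ≈ 7.0475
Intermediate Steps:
n(r) = 2*r + 2*r**2 (n(r) = r + ((r**2 + r**2) + r) = r + (2*r**2 + r) = r + (r + 2*r**2) = 2*r + 2*r**2)
a = -187/3 (a = -17*(23 + 10)/9 = -17*33/9 = -1/9*561 = -187/3 ≈ -62.333)
sqrt(a + n(u(-2, 7))) = sqrt(-187/3 + 2*7*(1 + 7)) = sqrt(-187/3 + 2*7*8) = sqrt(-187/3 + 112) = sqrt(149/3) = sqrt(447)/3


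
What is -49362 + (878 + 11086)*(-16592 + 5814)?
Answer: -128997354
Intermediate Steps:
-49362 + (878 + 11086)*(-16592 + 5814) = -49362 + 11964*(-10778) = -49362 - 128947992 = -128997354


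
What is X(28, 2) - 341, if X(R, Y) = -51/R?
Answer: -9599/28 ≈ -342.82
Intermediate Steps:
X(28, 2) - 341 = -51/28 - 341 = -9599/28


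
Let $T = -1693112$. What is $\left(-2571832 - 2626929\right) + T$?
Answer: $-6891873$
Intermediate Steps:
$\left(-2571832 - 2626929\right) + T = \left(-2571832 - 2626929\right) - 1693112 = -5198761 - 1693112 = -6891873$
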